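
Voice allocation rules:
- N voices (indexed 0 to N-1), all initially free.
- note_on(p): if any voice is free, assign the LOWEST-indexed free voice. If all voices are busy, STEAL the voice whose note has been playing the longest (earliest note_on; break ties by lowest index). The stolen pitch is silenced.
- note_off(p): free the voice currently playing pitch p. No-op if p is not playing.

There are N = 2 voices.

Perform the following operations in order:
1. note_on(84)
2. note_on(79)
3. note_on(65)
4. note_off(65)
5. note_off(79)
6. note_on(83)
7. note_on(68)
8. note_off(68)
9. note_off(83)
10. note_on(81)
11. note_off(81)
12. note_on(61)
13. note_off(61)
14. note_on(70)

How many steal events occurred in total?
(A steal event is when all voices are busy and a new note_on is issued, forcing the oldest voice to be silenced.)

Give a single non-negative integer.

Answer: 1

Derivation:
Op 1: note_on(84): voice 0 is free -> assigned | voices=[84 -]
Op 2: note_on(79): voice 1 is free -> assigned | voices=[84 79]
Op 3: note_on(65): all voices busy, STEAL voice 0 (pitch 84, oldest) -> assign | voices=[65 79]
Op 4: note_off(65): free voice 0 | voices=[- 79]
Op 5: note_off(79): free voice 1 | voices=[- -]
Op 6: note_on(83): voice 0 is free -> assigned | voices=[83 -]
Op 7: note_on(68): voice 1 is free -> assigned | voices=[83 68]
Op 8: note_off(68): free voice 1 | voices=[83 -]
Op 9: note_off(83): free voice 0 | voices=[- -]
Op 10: note_on(81): voice 0 is free -> assigned | voices=[81 -]
Op 11: note_off(81): free voice 0 | voices=[- -]
Op 12: note_on(61): voice 0 is free -> assigned | voices=[61 -]
Op 13: note_off(61): free voice 0 | voices=[- -]
Op 14: note_on(70): voice 0 is free -> assigned | voices=[70 -]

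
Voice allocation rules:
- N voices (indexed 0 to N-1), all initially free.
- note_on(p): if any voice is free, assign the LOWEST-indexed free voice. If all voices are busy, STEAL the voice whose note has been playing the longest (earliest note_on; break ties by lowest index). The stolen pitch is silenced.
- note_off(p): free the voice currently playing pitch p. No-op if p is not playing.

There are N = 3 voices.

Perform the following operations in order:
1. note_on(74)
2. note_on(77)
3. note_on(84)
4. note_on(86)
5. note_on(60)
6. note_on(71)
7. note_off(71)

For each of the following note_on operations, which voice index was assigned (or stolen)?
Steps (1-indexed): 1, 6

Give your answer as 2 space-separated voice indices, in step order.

Answer: 0 2

Derivation:
Op 1: note_on(74): voice 0 is free -> assigned | voices=[74 - -]
Op 2: note_on(77): voice 1 is free -> assigned | voices=[74 77 -]
Op 3: note_on(84): voice 2 is free -> assigned | voices=[74 77 84]
Op 4: note_on(86): all voices busy, STEAL voice 0 (pitch 74, oldest) -> assign | voices=[86 77 84]
Op 5: note_on(60): all voices busy, STEAL voice 1 (pitch 77, oldest) -> assign | voices=[86 60 84]
Op 6: note_on(71): all voices busy, STEAL voice 2 (pitch 84, oldest) -> assign | voices=[86 60 71]
Op 7: note_off(71): free voice 2 | voices=[86 60 -]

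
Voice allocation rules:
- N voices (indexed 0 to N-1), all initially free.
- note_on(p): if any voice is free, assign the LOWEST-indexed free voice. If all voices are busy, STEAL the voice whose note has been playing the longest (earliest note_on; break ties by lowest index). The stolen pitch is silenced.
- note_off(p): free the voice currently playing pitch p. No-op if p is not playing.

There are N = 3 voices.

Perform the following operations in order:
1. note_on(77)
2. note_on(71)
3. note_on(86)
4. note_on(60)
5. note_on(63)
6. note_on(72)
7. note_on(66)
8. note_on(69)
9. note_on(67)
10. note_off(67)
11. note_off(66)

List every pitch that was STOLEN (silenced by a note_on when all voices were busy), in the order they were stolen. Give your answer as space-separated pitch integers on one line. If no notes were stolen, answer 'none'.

Op 1: note_on(77): voice 0 is free -> assigned | voices=[77 - -]
Op 2: note_on(71): voice 1 is free -> assigned | voices=[77 71 -]
Op 3: note_on(86): voice 2 is free -> assigned | voices=[77 71 86]
Op 4: note_on(60): all voices busy, STEAL voice 0 (pitch 77, oldest) -> assign | voices=[60 71 86]
Op 5: note_on(63): all voices busy, STEAL voice 1 (pitch 71, oldest) -> assign | voices=[60 63 86]
Op 6: note_on(72): all voices busy, STEAL voice 2 (pitch 86, oldest) -> assign | voices=[60 63 72]
Op 7: note_on(66): all voices busy, STEAL voice 0 (pitch 60, oldest) -> assign | voices=[66 63 72]
Op 8: note_on(69): all voices busy, STEAL voice 1 (pitch 63, oldest) -> assign | voices=[66 69 72]
Op 9: note_on(67): all voices busy, STEAL voice 2 (pitch 72, oldest) -> assign | voices=[66 69 67]
Op 10: note_off(67): free voice 2 | voices=[66 69 -]
Op 11: note_off(66): free voice 0 | voices=[- 69 -]

Answer: 77 71 86 60 63 72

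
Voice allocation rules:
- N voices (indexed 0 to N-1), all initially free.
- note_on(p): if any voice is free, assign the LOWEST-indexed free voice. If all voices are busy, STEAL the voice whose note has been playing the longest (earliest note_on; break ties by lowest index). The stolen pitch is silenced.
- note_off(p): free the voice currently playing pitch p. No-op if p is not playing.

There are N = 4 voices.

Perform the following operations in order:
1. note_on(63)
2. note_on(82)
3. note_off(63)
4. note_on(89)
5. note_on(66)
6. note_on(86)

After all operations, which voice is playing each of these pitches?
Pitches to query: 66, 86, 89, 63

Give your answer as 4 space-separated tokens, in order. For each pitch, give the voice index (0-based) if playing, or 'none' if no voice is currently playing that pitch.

Answer: 2 3 0 none

Derivation:
Op 1: note_on(63): voice 0 is free -> assigned | voices=[63 - - -]
Op 2: note_on(82): voice 1 is free -> assigned | voices=[63 82 - -]
Op 3: note_off(63): free voice 0 | voices=[- 82 - -]
Op 4: note_on(89): voice 0 is free -> assigned | voices=[89 82 - -]
Op 5: note_on(66): voice 2 is free -> assigned | voices=[89 82 66 -]
Op 6: note_on(86): voice 3 is free -> assigned | voices=[89 82 66 86]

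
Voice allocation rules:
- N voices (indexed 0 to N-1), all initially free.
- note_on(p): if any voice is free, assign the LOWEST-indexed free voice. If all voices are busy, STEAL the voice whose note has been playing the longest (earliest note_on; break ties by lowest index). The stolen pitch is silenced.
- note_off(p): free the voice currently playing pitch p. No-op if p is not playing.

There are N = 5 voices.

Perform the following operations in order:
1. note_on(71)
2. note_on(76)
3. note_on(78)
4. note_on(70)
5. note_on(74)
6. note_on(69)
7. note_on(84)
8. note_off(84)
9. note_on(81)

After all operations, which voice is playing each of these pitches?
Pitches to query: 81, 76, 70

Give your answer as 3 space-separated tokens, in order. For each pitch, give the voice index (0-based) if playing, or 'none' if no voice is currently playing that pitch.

Op 1: note_on(71): voice 0 is free -> assigned | voices=[71 - - - -]
Op 2: note_on(76): voice 1 is free -> assigned | voices=[71 76 - - -]
Op 3: note_on(78): voice 2 is free -> assigned | voices=[71 76 78 - -]
Op 4: note_on(70): voice 3 is free -> assigned | voices=[71 76 78 70 -]
Op 5: note_on(74): voice 4 is free -> assigned | voices=[71 76 78 70 74]
Op 6: note_on(69): all voices busy, STEAL voice 0 (pitch 71, oldest) -> assign | voices=[69 76 78 70 74]
Op 7: note_on(84): all voices busy, STEAL voice 1 (pitch 76, oldest) -> assign | voices=[69 84 78 70 74]
Op 8: note_off(84): free voice 1 | voices=[69 - 78 70 74]
Op 9: note_on(81): voice 1 is free -> assigned | voices=[69 81 78 70 74]

Answer: 1 none 3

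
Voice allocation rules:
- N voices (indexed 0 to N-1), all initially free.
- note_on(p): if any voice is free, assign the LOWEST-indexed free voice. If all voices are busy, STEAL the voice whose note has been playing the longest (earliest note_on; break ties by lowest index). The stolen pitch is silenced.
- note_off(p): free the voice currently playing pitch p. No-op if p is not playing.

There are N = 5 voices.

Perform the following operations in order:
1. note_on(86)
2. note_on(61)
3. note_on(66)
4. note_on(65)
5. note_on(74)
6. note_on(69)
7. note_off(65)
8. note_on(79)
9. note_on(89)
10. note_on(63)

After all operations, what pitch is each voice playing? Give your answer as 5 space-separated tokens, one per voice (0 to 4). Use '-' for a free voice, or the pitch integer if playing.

Answer: 69 89 63 79 74

Derivation:
Op 1: note_on(86): voice 0 is free -> assigned | voices=[86 - - - -]
Op 2: note_on(61): voice 1 is free -> assigned | voices=[86 61 - - -]
Op 3: note_on(66): voice 2 is free -> assigned | voices=[86 61 66 - -]
Op 4: note_on(65): voice 3 is free -> assigned | voices=[86 61 66 65 -]
Op 5: note_on(74): voice 4 is free -> assigned | voices=[86 61 66 65 74]
Op 6: note_on(69): all voices busy, STEAL voice 0 (pitch 86, oldest) -> assign | voices=[69 61 66 65 74]
Op 7: note_off(65): free voice 3 | voices=[69 61 66 - 74]
Op 8: note_on(79): voice 3 is free -> assigned | voices=[69 61 66 79 74]
Op 9: note_on(89): all voices busy, STEAL voice 1 (pitch 61, oldest) -> assign | voices=[69 89 66 79 74]
Op 10: note_on(63): all voices busy, STEAL voice 2 (pitch 66, oldest) -> assign | voices=[69 89 63 79 74]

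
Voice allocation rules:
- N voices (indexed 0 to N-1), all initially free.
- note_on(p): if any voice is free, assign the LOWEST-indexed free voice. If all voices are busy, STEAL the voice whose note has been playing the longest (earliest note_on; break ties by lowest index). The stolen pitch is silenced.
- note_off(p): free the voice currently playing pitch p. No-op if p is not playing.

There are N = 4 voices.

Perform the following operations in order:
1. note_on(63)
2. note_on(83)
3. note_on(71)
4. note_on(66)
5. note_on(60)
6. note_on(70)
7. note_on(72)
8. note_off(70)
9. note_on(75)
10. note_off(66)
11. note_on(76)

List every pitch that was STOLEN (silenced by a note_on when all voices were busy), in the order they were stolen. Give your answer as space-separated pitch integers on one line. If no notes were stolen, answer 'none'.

Answer: 63 83 71

Derivation:
Op 1: note_on(63): voice 0 is free -> assigned | voices=[63 - - -]
Op 2: note_on(83): voice 1 is free -> assigned | voices=[63 83 - -]
Op 3: note_on(71): voice 2 is free -> assigned | voices=[63 83 71 -]
Op 4: note_on(66): voice 3 is free -> assigned | voices=[63 83 71 66]
Op 5: note_on(60): all voices busy, STEAL voice 0 (pitch 63, oldest) -> assign | voices=[60 83 71 66]
Op 6: note_on(70): all voices busy, STEAL voice 1 (pitch 83, oldest) -> assign | voices=[60 70 71 66]
Op 7: note_on(72): all voices busy, STEAL voice 2 (pitch 71, oldest) -> assign | voices=[60 70 72 66]
Op 8: note_off(70): free voice 1 | voices=[60 - 72 66]
Op 9: note_on(75): voice 1 is free -> assigned | voices=[60 75 72 66]
Op 10: note_off(66): free voice 3 | voices=[60 75 72 -]
Op 11: note_on(76): voice 3 is free -> assigned | voices=[60 75 72 76]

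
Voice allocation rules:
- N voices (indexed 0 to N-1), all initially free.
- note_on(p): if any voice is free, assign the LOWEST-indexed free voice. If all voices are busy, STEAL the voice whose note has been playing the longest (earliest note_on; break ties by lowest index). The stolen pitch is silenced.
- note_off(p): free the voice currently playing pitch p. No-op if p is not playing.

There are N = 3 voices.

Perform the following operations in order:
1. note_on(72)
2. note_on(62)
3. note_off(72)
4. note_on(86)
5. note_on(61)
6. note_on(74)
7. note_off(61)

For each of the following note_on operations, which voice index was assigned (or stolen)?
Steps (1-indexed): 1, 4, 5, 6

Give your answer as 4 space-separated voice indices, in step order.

Op 1: note_on(72): voice 0 is free -> assigned | voices=[72 - -]
Op 2: note_on(62): voice 1 is free -> assigned | voices=[72 62 -]
Op 3: note_off(72): free voice 0 | voices=[- 62 -]
Op 4: note_on(86): voice 0 is free -> assigned | voices=[86 62 -]
Op 5: note_on(61): voice 2 is free -> assigned | voices=[86 62 61]
Op 6: note_on(74): all voices busy, STEAL voice 1 (pitch 62, oldest) -> assign | voices=[86 74 61]
Op 7: note_off(61): free voice 2 | voices=[86 74 -]

Answer: 0 0 2 1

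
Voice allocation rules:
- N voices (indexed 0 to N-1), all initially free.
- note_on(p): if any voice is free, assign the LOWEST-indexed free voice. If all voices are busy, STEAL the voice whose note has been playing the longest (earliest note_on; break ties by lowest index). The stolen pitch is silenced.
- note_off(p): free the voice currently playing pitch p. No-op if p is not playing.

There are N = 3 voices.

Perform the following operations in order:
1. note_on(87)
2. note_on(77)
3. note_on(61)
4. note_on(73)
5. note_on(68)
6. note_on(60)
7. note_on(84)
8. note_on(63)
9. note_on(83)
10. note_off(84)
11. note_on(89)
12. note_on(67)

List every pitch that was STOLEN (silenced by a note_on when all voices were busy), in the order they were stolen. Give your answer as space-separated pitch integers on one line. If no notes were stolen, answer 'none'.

Answer: 87 77 61 73 68 60 63

Derivation:
Op 1: note_on(87): voice 0 is free -> assigned | voices=[87 - -]
Op 2: note_on(77): voice 1 is free -> assigned | voices=[87 77 -]
Op 3: note_on(61): voice 2 is free -> assigned | voices=[87 77 61]
Op 4: note_on(73): all voices busy, STEAL voice 0 (pitch 87, oldest) -> assign | voices=[73 77 61]
Op 5: note_on(68): all voices busy, STEAL voice 1 (pitch 77, oldest) -> assign | voices=[73 68 61]
Op 6: note_on(60): all voices busy, STEAL voice 2 (pitch 61, oldest) -> assign | voices=[73 68 60]
Op 7: note_on(84): all voices busy, STEAL voice 0 (pitch 73, oldest) -> assign | voices=[84 68 60]
Op 8: note_on(63): all voices busy, STEAL voice 1 (pitch 68, oldest) -> assign | voices=[84 63 60]
Op 9: note_on(83): all voices busy, STEAL voice 2 (pitch 60, oldest) -> assign | voices=[84 63 83]
Op 10: note_off(84): free voice 0 | voices=[- 63 83]
Op 11: note_on(89): voice 0 is free -> assigned | voices=[89 63 83]
Op 12: note_on(67): all voices busy, STEAL voice 1 (pitch 63, oldest) -> assign | voices=[89 67 83]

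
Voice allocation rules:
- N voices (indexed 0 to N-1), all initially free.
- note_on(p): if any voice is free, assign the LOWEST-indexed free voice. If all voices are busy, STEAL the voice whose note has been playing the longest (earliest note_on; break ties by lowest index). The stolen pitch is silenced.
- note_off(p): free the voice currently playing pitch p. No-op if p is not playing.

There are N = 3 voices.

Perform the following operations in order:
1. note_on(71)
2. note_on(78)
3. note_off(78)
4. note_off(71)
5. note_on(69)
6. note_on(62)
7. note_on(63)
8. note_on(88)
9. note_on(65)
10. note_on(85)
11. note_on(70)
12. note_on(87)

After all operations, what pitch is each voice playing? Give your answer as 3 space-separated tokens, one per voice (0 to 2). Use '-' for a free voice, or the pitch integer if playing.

Op 1: note_on(71): voice 0 is free -> assigned | voices=[71 - -]
Op 2: note_on(78): voice 1 is free -> assigned | voices=[71 78 -]
Op 3: note_off(78): free voice 1 | voices=[71 - -]
Op 4: note_off(71): free voice 0 | voices=[- - -]
Op 5: note_on(69): voice 0 is free -> assigned | voices=[69 - -]
Op 6: note_on(62): voice 1 is free -> assigned | voices=[69 62 -]
Op 7: note_on(63): voice 2 is free -> assigned | voices=[69 62 63]
Op 8: note_on(88): all voices busy, STEAL voice 0 (pitch 69, oldest) -> assign | voices=[88 62 63]
Op 9: note_on(65): all voices busy, STEAL voice 1 (pitch 62, oldest) -> assign | voices=[88 65 63]
Op 10: note_on(85): all voices busy, STEAL voice 2 (pitch 63, oldest) -> assign | voices=[88 65 85]
Op 11: note_on(70): all voices busy, STEAL voice 0 (pitch 88, oldest) -> assign | voices=[70 65 85]
Op 12: note_on(87): all voices busy, STEAL voice 1 (pitch 65, oldest) -> assign | voices=[70 87 85]

Answer: 70 87 85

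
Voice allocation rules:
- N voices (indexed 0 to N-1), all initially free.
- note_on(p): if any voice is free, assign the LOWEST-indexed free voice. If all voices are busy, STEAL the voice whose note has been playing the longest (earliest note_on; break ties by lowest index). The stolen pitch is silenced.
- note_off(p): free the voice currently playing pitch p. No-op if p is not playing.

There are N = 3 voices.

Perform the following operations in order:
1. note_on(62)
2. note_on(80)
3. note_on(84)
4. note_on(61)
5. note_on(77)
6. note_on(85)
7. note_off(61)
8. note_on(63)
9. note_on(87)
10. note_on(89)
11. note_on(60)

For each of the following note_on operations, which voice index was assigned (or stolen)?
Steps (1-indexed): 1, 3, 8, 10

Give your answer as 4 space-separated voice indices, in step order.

Answer: 0 2 0 2

Derivation:
Op 1: note_on(62): voice 0 is free -> assigned | voices=[62 - -]
Op 2: note_on(80): voice 1 is free -> assigned | voices=[62 80 -]
Op 3: note_on(84): voice 2 is free -> assigned | voices=[62 80 84]
Op 4: note_on(61): all voices busy, STEAL voice 0 (pitch 62, oldest) -> assign | voices=[61 80 84]
Op 5: note_on(77): all voices busy, STEAL voice 1 (pitch 80, oldest) -> assign | voices=[61 77 84]
Op 6: note_on(85): all voices busy, STEAL voice 2 (pitch 84, oldest) -> assign | voices=[61 77 85]
Op 7: note_off(61): free voice 0 | voices=[- 77 85]
Op 8: note_on(63): voice 0 is free -> assigned | voices=[63 77 85]
Op 9: note_on(87): all voices busy, STEAL voice 1 (pitch 77, oldest) -> assign | voices=[63 87 85]
Op 10: note_on(89): all voices busy, STEAL voice 2 (pitch 85, oldest) -> assign | voices=[63 87 89]
Op 11: note_on(60): all voices busy, STEAL voice 0 (pitch 63, oldest) -> assign | voices=[60 87 89]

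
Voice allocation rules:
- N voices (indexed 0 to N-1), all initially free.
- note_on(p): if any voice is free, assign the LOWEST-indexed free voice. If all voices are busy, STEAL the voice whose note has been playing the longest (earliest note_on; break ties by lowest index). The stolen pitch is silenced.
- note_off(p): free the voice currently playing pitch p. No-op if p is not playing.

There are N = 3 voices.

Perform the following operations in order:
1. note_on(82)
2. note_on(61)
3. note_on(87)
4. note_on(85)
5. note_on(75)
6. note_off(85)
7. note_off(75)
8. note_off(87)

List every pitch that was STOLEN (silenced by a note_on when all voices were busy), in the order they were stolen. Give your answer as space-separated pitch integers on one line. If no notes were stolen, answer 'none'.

Answer: 82 61

Derivation:
Op 1: note_on(82): voice 0 is free -> assigned | voices=[82 - -]
Op 2: note_on(61): voice 1 is free -> assigned | voices=[82 61 -]
Op 3: note_on(87): voice 2 is free -> assigned | voices=[82 61 87]
Op 4: note_on(85): all voices busy, STEAL voice 0 (pitch 82, oldest) -> assign | voices=[85 61 87]
Op 5: note_on(75): all voices busy, STEAL voice 1 (pitch 61, oldest) -> assign | voices=[85 75 87]
Op 6: note_off(85): free voice 0 | voices=[- 75 87]
Op 7: note_off(75): free voice 1 | voices=[- - 87]
Op 8: note_off(87): free voice 2 | voices=[- - -]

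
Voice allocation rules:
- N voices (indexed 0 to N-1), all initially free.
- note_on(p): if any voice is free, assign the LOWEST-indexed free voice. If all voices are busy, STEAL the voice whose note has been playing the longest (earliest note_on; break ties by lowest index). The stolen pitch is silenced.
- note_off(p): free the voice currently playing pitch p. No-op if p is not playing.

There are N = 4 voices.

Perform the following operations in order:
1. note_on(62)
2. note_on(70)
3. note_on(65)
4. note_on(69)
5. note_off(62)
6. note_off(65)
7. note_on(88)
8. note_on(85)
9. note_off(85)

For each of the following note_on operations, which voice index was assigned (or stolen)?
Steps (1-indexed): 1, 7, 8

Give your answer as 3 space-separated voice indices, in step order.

Op 1: note_on(62): voice 0 is free -> assigned | voices=[62 - - -]
Op 2: note_on(70): voice 1 is free -> assigned | voices=[62 70 - -]
Op 3: note_on(65): voice 2 is free -> assigned | voices=[62 70 65 -]
Op 4: note_on(69): voice 3 is free -> assigned | voices=[62 70 65 69]
Op 5: note_off(62): free voice 0 | voices=[- 70 65 69]
Op 6: note_off(65): free voice 2 | voices=[- 70 - 69]
Op 7: note_on(88): voice 0 is free -> assigned | voices=[88 70 - 69]
Op 8: note_on(85): voice 2 is free -> assigned | voices=[88 70 85 69]
Op 9: note_off(85): free voice 2 | voices=[88 70 - 69]

Answer: 0 0 2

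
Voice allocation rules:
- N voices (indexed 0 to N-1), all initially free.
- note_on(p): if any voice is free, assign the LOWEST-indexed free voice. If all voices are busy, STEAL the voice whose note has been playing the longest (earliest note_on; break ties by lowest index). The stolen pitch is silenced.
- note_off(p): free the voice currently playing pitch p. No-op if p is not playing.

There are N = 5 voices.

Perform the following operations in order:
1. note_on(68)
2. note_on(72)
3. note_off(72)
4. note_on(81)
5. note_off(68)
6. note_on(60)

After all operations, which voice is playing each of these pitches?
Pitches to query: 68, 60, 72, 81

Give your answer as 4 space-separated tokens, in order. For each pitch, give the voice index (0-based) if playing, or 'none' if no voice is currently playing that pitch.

Op 1: note_on(68): voice 0 is free -> assigned | voices=[68 - - - -]
Op 2: note_on(72): voice 1 is free -> assigned | voices=[68 72 - - -]
Op 3: note_off(72): free voice 1 | voices=[68 - - - -]
Op 4: note_on(81): voice 1 is free -> assigned | voices=[68 81 - - -]
Op 5: note_off(68): free voice 0 | voices=[- 81 - - -]
Op 6: note_on(60): voice 0 is free -> assigned | voices=[60 81 - - -]

Answer: none 0 none 1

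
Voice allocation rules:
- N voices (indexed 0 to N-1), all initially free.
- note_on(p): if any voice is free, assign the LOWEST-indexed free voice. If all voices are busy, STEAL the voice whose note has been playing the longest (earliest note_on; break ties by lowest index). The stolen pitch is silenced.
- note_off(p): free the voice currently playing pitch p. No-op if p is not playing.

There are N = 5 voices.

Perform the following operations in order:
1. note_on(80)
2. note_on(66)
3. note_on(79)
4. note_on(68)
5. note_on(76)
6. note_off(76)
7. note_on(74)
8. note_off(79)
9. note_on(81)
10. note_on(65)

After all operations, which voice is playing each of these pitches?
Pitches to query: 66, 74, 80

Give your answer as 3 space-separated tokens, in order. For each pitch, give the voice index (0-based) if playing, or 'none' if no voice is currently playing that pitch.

Op 1: note_on(80): voice 0 is free -> assigned | voices=[80 - - - -]
Op 2: note_on(66): voice 1 is free -> assigned | voices=[80 66 - - -]
Op 3: note_on(79): voice 2 is free -> assigned | voices=[80 66 79 - -]
Op 4: note_on(68): voice 3 is free -> assigned | voices=[80 66 79 68 -]
Op 5: note_on(76): voice 4 is free -> assigned | voices=[80 66 79 68 76]
Op 6: note_off(76): free voice 4 | voices=[80 66 79 68 -]
Op 7: note_on(74): voice 4 is free -> assigned | voices=[80 66 79 68 74]
Op 8: note_off(79): free voice 2 | voices=[80 66 - 68 74]
Op 9: note_on(81): voice 2 is free -> assigned | voices=[80 66 81 68 74]
Op 10: note_on(65): all voices busy, STEAL voice 0 (pitch 80, oldest) -> assign | voices=[65 66 81 68 74]

Answer: 1 4 none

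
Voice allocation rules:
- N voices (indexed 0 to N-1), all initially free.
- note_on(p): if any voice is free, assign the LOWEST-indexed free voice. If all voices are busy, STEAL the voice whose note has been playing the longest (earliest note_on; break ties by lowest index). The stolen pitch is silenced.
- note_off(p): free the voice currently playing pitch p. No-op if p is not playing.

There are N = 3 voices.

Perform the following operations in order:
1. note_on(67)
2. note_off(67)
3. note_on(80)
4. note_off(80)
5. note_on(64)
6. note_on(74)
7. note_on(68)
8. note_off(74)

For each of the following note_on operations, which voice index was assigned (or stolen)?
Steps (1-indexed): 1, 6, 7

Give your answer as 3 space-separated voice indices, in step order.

Answer: 0 1 2

Derivation:
Op 1: note_on(67): voice 0 is free -> assigned | voices=[67 - -]
Op 2: note_off(67): free voice 0 | voices=[- - -]
Op 3: note_on(80): voice 0 is free -> assigned | voices=[80 - -]
Op 4: note_off(80): free voice 0 | voices=[- - -]
Op 5: note_on(64): voice 0 is free -> assigned | voices=[64 - -]
Op 6: note_on(74): voice 1 is free -> assigned | voices=[64 74 -]
Op 7: note_on(68): voice 2 is free -> assigned | voices=[64 74 68]
Op 8: note_off(74): free voice 1 | voices=[64 - 68]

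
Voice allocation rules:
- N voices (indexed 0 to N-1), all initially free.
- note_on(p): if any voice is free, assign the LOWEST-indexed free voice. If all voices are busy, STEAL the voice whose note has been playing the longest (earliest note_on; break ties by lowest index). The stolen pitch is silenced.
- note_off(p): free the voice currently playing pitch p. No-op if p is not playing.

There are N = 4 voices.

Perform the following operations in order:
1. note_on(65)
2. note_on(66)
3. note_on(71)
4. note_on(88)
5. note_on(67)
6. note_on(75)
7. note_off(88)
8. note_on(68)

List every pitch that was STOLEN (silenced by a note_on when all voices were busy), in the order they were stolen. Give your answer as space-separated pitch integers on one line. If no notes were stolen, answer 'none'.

Answer: 65 66

Derivation:
Op 1: note_on(65): voice 0 is free -> assigned | voices=[65 - - -]
Op 2: note_on(66): voice 1 is free -> assigned | voices=[65 66 - -]
Op 3: note_on(71): voice 2 is free -> assigned | voices=[65 66 71 -]
Op 4: note_on(88): voice 3 is free -> assigned | voices=[65 66 71 88]
Op 5: note_on(67): all voices busy, STEAL voice 0 (pitch 65, oldest) -> assign | voices=[67 66 71 88]
Op 6: note_on(75): all voices busy, STEAL voice 1 (pitch 66, oldest) -> assign | voices=[67 75 71 88]
Op 7: note_off(88): free voice 3 | voices=[67 75 71 -]
Op 8: note_on(68): voice 3 is free -> assigned | voices=[67 75 71 68]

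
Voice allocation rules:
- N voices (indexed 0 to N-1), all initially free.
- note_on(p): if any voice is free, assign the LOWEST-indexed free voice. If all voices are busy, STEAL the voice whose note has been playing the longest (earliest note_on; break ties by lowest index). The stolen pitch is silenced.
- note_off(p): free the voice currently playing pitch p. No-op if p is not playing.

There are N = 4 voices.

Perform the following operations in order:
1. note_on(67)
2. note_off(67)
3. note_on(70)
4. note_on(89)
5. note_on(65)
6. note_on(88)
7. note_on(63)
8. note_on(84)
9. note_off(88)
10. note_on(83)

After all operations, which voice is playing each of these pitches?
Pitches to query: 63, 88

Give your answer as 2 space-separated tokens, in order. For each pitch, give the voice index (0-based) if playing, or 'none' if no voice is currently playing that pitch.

Op 1: note_on(67): voice 0 is free -> assigned | voices=[67 - - -]
Op 2: note_off(67): free voice 0 | voices=[- - - -]
Op 3: note_on(70): voice 0 is free -> assigned | voices=[70 - - -]
Op 4: note_on(89): voice 1 is free -> assigned | voices=[70 89 - -]
Op 5: note_on(65): voice 2 is free -> assigned | voices=[70 89 65 -]
Op 6: note_on(88): voice 3 is free -> assigned | voices=[70 89 65 88]
Op 7: note_on(63): all voices busy, STEAL voice 0 (pitch 70, oldest) -> assign | voices=[63 89 65 88]
Op 8: note_on(84): all voices busy, STEAL voice 1 (pitch 89, oldest) -> assign | voices=[63 84 65 88]
Op 9: note_off(88): free voice 3 | voices=[63 84 65 -]
Op 10: note_on(83): voice 3 is free -> assigned | voices=[63 84 65 83]

Answer: 0 none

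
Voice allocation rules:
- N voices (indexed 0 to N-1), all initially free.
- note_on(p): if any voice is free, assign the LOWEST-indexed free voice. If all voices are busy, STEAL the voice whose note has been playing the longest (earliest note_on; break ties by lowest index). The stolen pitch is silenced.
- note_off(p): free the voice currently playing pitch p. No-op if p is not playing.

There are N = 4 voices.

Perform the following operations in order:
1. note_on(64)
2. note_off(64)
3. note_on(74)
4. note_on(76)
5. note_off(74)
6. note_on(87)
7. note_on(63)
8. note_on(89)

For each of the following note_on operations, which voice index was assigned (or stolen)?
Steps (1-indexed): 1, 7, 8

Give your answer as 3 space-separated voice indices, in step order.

Answer: 0 2 3

Derivation:
Op 1: note_on(64): voice 0 is free -> assigned | voices=[64 - - -]
Op 2: note_off(64): free voice 0 | voices=[- - - -]
Op 3: note_on(74): voice 0 is free -> assigned | voices=[74 - - -]
Op 4: note_on(76): voice 1 is free -> assigned | voices=[74 76 - -]
Op 5: note_off(74): free voice 0 | voices=[- 76 - -]
Op 6: note_on(87): voice 0 is free -> assigned | voices=[87 76 - -]
Op 7: note_on(63): voice 2 is free -> assigned | voices=[87 76 63 -]
Op 8: note_on(89): voice 3 is free -> assigned | voices=[87 76 63 89]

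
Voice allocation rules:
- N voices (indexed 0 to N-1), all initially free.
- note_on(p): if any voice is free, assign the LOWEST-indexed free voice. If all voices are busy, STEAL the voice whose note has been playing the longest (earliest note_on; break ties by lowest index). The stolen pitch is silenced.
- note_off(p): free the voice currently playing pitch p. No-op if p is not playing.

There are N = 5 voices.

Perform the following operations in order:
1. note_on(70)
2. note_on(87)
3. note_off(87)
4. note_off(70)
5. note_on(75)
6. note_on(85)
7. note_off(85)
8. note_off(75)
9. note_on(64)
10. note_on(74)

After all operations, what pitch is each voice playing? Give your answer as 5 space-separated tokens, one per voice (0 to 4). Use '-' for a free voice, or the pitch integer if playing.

Answer: 64 74 - - -

Derivation:
Op 1: note_on(70): voice 0 is free -> assigned | voices=[70 - - - -]
Op 2: note_on(87): voice 1 is free -> assigned | voices=[70 87 - - -]
Op 3: note_off(87): free voice 1 | voices=[70 - - - -]
Op 4: note_off(70): free voice 0 | voices=[- - - - -]
Op 5: note_on(75): voice 0 is free -> assigned | voices=[75 - - - -]
Op 6: note_on(85): voice 1 is free -> assigned | voices=[75 85 - - -]
Op 7: note_off(85): free voice 1 | voices=[75 - - - -]
Op 8: note_off(75): free voice 0 | voices=[- - - - -]
Op 9: note_on(64): voice 0 is free -> assigned | voices=[64 - - - -]
Op 10: note_on(74): voice 1 is free -> assigned | voices=[64 74 - - -]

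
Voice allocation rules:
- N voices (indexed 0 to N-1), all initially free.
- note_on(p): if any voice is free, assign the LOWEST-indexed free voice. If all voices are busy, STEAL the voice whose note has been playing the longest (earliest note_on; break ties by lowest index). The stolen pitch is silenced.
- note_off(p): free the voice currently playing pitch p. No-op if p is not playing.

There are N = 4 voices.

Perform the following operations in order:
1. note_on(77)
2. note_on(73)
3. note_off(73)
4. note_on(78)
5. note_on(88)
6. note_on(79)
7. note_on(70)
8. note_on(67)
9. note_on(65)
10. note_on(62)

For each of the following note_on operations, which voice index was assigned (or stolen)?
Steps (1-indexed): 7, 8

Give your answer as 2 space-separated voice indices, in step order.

Op 1: note_on(77): voice 0 is free -> assigned | voices=[77 - - -]
Op 2: note_on(73): voice 1 is free -> assigned | voices=[77 73 - -]
Op 3: note_off(73): free voice 1 | voices=[77 - - -]
Op 4: note_on(78): voice 1 is free -> assigned | voices=[77 78 - -]
Op 5: note_on(88): voice 2 is free -> assigned | voices=[77 78 88 -]
Op 6: note_on(79): voice 3 is free -> assigned | voices=[77 78 88 79]
Op 7: note_on(70): all voices busy, STEAL voice 0 (pitch 77, oldest) -> assign | voices=[70 78 88 79]
Op 8: note_on(67): all voices busy, STEAL voice 1 (pitch 78, oldest) -> assign | voices=[70 67 88 79]
Op 9: note_on(65): all voices busy, STEAL voice 2 (pitch 88, oldest) -> assign | voices=[70 67 65 79]
Op 10: note_on(62): all voices busy, STEAL voice 3 (pitch 79, oldest) -> assign | voices=[70 67 65 62]

Answer: 0 1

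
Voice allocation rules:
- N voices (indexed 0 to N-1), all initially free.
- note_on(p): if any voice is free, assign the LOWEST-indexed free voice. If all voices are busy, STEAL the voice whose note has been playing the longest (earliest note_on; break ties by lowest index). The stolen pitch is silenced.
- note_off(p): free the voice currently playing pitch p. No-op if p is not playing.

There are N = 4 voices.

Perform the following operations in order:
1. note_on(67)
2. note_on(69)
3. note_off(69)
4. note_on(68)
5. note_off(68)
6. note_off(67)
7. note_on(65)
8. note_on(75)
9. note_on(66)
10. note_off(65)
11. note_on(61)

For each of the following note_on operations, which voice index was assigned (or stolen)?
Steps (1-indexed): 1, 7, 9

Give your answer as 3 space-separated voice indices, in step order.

Op 1: note_on(67): voice 0 is free -> assigned | voices=[67 - - -]
Op 2: note_on(69): voice 1 is free -> assigned | voices=[67 69 - -]
Op 3: note_off(69): free voice 1 | voices=[67 - - -]
Op 4: note_on(68): voice 1 is free -> assigned | voices=[67 68 - -]
Op 5: note_off(68): free voice 1 | voices=[67 - - -]
Op 6: note_off(67): free voice 0 | voices=[- - - -]
Op 7: note_on(65): voice 0 is free -> assigned | voices=[65 - - -]
Op 8: note_on(75): voice 1 is free -> assigned | voices=[65 75 - -]
Op 9: note_on(66): voice 2 is free -> assigned | voices=[65 75 66 -]
Op 10: note_off(65): free voice 0 | voices=[- 75 66 -]
Op 11: note_on(61): voice 0 is free -> assigned | voices=[61 75 66 -]

Answer: 0 0 2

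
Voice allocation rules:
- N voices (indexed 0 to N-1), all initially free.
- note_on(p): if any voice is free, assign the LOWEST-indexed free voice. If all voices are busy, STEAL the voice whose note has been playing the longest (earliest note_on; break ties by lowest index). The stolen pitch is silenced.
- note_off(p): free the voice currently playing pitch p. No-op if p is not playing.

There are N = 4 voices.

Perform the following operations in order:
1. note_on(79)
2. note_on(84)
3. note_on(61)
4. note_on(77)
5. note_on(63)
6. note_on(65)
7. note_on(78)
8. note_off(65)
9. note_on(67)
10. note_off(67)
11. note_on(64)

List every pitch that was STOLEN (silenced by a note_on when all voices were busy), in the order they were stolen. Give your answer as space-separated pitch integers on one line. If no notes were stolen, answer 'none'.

Answer: 79 84 61

Derivation:
Op 1: note_on(79): voice 0 is free -> assigned | voices=[79 - - -]
Op 2: note_on(84): voice 1 is free -> assigned | voices=[79 84 - -]
Op 3: note_on(61): voice 2 is free -> assigned | voices=[79 84 61 -]
Op 4: note_on(77): voice 3 is free -> assigned | voices=[79 84 61 77]
Op 5: note_on(63): all voices busy, STEAL voice 0 (pitch 79, oldest) -> assign | voices=[63 84 61 77]
Op 6: note_on(65): all voices busy, STEAL voice 1 (pitch 84, oldest) -> assign | voices=[63 65 61 77]
Op 7: note_on(78): all voices busy, STEAL voice 2 (pitch 61, oldest) -> assign | voices=[63 65 78 77]
Op 8: note_off(65): free voice 1 | voices=[63 - 78 77]
Op 9: note_on(67): voice 1 is free -> assigned | voices=[63 67 78 77]
Op 10: note_off(67): free voice 1 | voices=[63 - 78 77]
Op 11: note_on(64): voice 1 is free -> assigned | voices=[63 64 78 77]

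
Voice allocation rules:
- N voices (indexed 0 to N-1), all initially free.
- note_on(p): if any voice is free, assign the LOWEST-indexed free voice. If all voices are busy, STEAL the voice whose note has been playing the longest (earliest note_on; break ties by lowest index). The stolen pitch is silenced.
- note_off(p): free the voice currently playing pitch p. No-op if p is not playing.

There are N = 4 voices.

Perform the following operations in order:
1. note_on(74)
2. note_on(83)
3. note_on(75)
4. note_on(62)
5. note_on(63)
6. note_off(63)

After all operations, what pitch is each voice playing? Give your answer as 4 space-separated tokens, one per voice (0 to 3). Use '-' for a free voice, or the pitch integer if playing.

Op 1: note_on(74): voice 0 is free -> assigned | voices=[74 - - -]
Op 2: note_on(83): voice 1 is free -> assigned | voices=[74 83 - -]
Op 3: note_on(75): voice 2 is free -> assigned | voices=[74 83 75 -]
Op 4: note_on(62): voice 3 is free -> assigned | voices=[74 83 75 62]
Op 5: note_on(63): all voices busy, STEAL voice 0 (pitch 74, oldest) -> assign | voices=[63 83 75 62]
Op 6: note_off(63): free voice 0 | voices=[- 83 75 62]

Answer: - 83 75 62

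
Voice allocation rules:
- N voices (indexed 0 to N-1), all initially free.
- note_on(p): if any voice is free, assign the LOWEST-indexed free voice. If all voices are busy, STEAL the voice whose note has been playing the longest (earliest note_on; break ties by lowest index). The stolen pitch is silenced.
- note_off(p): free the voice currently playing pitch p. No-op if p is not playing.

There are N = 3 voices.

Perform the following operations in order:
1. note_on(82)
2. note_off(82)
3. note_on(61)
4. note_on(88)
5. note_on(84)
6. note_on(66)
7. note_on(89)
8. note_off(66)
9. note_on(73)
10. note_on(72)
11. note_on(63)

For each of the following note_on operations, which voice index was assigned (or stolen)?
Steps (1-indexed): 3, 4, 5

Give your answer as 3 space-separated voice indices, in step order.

Answer: 0 1 2

Derivation:
Op 1: note_on(82): voice 0 is free -> assigned | voices=[82 - -]
Op 2: note_off(82): free voice 0 | voices=[- - -]
Op 3: note_on(61): voice 0 is free -> assigned | voices=[61 - -]
Op 4: note_on(88): voice 1 is free -> assigned | voices=[61 88 -]
Op 5: note_on(84): voice 2 is free -> assigned | voices=[61 88 84]
Op 6: note_on(66): all voices busy, STEAL voice 0 (pitch 61, oldest) -> assign | voices=[66 88 84]
Op 7: note_on(89): all voices busy, STEAL voice 1 (pitch 88, oldest) -> assign | voices=[66 89 84]
Op 8: note_off(66): free voice 0 | voices=[- 89 84]
Op 9: note_on(73): voice 0 is free -> assigned | voices=[73 89 84]
Op 10: note_on(72): all voices busy, STEAL voice 2 (pitch 84, oldest) -> assign | voices=[73 89 72]
Op 11: note_on(63): all voices busy, STEAL voice 1 (pitch 89, oldest) -> assign | voices=[73 63 72]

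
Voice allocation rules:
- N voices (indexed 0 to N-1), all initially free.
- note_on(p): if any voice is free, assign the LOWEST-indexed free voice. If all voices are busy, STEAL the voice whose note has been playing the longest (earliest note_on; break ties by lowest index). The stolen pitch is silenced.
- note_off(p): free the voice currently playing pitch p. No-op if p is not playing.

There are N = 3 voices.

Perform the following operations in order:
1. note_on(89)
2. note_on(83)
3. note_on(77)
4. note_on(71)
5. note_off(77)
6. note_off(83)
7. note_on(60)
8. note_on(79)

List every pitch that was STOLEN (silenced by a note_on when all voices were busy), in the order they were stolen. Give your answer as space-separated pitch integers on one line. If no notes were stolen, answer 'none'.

Op 1: note_on(89): voice 0 is free -> assigned | voices=[89 - -]
Op 2: note_on(83): voice 1 is free -> assigned | voices=[89 83 -]
Op 3: note_on(77): voice 2 is free -> assigned | voices=[89 83 77]
Op 4: note_on(71): all voices busy, STEAL voice 0 (pitch 89, oldest) -> assign | voices=[71 83 77]
Op 5: note_off(77): free voice 2 | voices=[71 83 -]
Op 6: note_off(83): free voice 1 | voices=[71 - -]
Op 7: note_on(60): voice 1 is free -> assigned | voices=[71 60 -]
Op 8: note_on(79): voice 2 is free -> assigned | voices=[71 60 79]

Answer: 89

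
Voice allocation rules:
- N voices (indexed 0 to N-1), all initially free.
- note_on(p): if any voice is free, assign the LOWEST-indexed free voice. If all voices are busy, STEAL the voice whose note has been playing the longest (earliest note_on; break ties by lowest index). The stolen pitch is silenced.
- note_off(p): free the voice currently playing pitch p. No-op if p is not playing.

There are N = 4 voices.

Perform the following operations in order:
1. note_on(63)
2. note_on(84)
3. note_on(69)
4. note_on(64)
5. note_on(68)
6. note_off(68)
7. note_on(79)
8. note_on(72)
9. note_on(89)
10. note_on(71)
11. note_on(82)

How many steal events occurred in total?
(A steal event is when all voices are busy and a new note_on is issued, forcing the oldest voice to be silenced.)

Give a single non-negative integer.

Answer: 5

Derivation:
Op 1: note_on(63): voice 0 is free -> assigned | voices=[63 - - -]
Op 2: note_on(84): voice 1 is free -> assigned | voices=[63 84 - -]
Op 3: note_on(69): voice 2 is free -> assigned | voices=[63 84 69 -]
Op 4: note_on(64): voice 3 is free -> assigned | voices=[63 84 69 64]
Op 5: note_on(68): all voices busy, STEAL voice 0 (pitch 63, oldest) -> assign | voices=[68 84 69 64]
Op 6: note_off(68): free voice 0 | voices=[- 84 69 64]
Op 7: note_on(79): voice 0 is free -> assigned | voices=[79 84 69 64]
Op 8: note_on(72): all voices busy, STEAL voice 1 (pitch 84, oldest) -> assign | voices=[79 72 69 64]
Op 9: note_on(89): all voices busy, STEAL voice 2 (pitch 69, oldest) -> assign | voices=[79 72 89 64]
Op 10: note_on(71): all voices busy, STEAL voice 3 (pitch 64, oldest) -> assign | voices=[79 72 89 71]
Op 11: note_on(82): all voices busy, STEAL voice 0 (pitch 79, oldest) -> assign | voices=[82 72 89 71]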